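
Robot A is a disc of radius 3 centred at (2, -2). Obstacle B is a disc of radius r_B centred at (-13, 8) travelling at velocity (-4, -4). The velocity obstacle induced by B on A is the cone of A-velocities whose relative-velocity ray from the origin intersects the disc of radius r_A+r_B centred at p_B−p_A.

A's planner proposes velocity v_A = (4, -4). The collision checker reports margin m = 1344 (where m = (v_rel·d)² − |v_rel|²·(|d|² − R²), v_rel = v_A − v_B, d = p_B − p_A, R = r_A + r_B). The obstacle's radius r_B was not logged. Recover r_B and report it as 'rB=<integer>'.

m = 1344
d = (-15, 10);  v_rel = (8, 0),  |v_rel|² = 64
v_rel×d = (8)·(10) − (0)·(-15) = 80
since m = R²·64 − 80²:  R² = (6400 + 1344) / 64 = 121
R = √121 = 11  ⇒  r_B = 11 − 3 = 8

rB=8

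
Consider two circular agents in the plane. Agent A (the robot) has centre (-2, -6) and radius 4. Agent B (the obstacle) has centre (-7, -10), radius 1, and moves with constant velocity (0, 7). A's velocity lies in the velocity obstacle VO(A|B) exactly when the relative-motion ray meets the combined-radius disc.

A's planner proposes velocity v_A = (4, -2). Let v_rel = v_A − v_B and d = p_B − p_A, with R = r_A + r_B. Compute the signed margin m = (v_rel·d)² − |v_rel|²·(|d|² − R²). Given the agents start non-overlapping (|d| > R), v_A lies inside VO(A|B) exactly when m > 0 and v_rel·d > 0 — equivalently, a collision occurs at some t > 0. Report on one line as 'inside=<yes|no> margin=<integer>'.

d = (-5, -4),  |d|² = 41;  R = 4+1 = 5,  c = 41−5² = 16
v_rel = (4, -9),  |v_rel|² = 97;  v_rel·d = (4)·(-5) + (-9)·(-4) = 16
97·t² − 32·t + 16 = 0  ⇒  m = 16² − 97·16 = -1296
m = -1296 < 0,  v_rel·d = 16 > 0  ⇒  outside

inside=no margin=-1296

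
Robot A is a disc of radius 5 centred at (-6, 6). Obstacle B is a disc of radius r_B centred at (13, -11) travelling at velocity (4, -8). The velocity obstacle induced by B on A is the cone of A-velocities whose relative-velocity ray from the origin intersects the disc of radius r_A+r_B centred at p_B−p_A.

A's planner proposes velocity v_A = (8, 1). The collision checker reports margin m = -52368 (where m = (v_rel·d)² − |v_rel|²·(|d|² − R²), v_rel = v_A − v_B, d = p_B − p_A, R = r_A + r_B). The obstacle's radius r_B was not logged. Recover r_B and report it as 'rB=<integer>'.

m = -52368
d = (19, -17);  v_rel = (4, 9),  |v_rel|² = 97
v_rel×d = (4)·(-17) − (9)·(19) = -239
since m = R²·97 − (-239)²:  R² = (57121 + -52368) / 97 = 49
R = √49 = 7  ⇒  r_B = 7 − 5 = 2

rB=2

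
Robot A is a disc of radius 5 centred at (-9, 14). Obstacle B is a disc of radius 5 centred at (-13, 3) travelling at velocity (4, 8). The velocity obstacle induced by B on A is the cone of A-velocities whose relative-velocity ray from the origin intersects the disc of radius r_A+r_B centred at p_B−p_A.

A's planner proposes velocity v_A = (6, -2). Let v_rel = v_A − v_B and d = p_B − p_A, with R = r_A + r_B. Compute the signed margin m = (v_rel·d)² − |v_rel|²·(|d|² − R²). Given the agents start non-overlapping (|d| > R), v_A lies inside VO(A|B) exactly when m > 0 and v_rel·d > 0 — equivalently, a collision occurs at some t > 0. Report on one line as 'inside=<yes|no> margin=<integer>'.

d = (-4, -11),  |d|² = 137;  R = 5+5 = 10,  c = 137−10² = 37
v_rel = (2, -10),  |v_rel|² = 104;  v_rel·d = (2)·(-4) + (-10)·(-11) = 102
104·t² − 204·t + 37 = 0  ⇒  m = 102² − 104·37 = 6556
m = 6556 > 0,  v_rel·d = 102 > 0  ⇒  inside

inside=yes margin=6556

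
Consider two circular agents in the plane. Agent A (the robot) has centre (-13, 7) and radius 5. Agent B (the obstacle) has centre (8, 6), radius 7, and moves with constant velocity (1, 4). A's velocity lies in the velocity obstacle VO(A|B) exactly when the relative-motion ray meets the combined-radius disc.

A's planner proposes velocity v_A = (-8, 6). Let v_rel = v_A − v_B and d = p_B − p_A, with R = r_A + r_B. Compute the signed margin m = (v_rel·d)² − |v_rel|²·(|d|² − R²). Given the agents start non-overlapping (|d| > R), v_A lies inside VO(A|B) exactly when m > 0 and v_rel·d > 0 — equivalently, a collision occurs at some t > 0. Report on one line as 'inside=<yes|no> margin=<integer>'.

d = (21, -1),  |d|² = 442;  R = 5+7 = 12,  c = 442−12² = 298
v_rel = (-9, 2),  |v_rel|² = 85;  v_rel·d = (-9)·(21) + (2)·(-1) = -191
85·t² + 382·t + 298 = 0  ⇒  m = (-191)² − 85·298 = 11151
m = 11151 > 0,  v_rel·d = -191 < 0  ⇒  outside

inside=no margin=11151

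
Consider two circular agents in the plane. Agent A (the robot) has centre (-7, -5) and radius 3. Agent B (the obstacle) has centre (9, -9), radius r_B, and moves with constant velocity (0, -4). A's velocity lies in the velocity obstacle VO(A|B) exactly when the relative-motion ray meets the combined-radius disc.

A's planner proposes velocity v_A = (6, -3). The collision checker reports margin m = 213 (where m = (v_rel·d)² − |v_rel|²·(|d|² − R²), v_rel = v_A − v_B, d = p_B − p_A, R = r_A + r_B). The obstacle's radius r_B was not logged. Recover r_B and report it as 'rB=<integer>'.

m = 213
d = (16, -4);  v_rel = (6, 1),  |v_rel|² = 37
v_rel×d = (6)·(-4) − (1)·(16) = -40
since m = R²·37 − (-40)²:  R² = (1600 + 213) / 37 = 49
R = √49 = 7  ⇒  r_B = 7 − 3 = 4

rB=4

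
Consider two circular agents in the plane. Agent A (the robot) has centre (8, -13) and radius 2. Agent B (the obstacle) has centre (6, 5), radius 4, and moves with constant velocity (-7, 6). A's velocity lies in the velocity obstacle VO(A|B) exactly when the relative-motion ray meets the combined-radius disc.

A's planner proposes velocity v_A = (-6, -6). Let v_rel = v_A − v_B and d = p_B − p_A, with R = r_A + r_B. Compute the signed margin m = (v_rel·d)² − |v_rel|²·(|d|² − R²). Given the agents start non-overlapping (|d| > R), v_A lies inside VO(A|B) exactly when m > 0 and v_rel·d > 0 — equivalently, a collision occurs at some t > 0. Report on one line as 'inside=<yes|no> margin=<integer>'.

d = (-2, 18),  |d|² = 328;  R = 2+4 = 6,  c = 328−6² = 292
v_rel = (1, -12),  |v_rel|² = 145;  v_rel·d = (1)·(-2) + (-12)·(18) = -218
145·t² + 436·t + 292 = 0  ⇒  m = (-218)² − 145·292 = 5184
m = 5184 > 0,  v_rel·d = -218 < 0  ⇒  outside

inside=no margin=5184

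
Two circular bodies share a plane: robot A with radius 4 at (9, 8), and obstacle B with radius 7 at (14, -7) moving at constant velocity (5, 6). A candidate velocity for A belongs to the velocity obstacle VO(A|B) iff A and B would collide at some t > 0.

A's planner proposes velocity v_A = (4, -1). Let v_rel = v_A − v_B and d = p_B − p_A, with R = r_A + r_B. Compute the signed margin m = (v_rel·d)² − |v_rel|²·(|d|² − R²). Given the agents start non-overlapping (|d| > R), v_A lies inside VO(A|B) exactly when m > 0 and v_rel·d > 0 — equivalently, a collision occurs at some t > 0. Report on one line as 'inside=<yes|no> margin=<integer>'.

d = (5, -15),  |d|² = 250;  R = 4+7 = 11,  c = 250−11² = 129
v_rel = (-1, -7),  |v_rel|² = 50;  v_rel·d = (-1)·(5) + (-7)·(-15) = 100
50·t² − 200·t + 129 = 0  ⇒  m = 100² − 50·129 = 3550
m = 3550 > 0,  v_rel·d = 100 > 0  ⇒  inside

inside=yes margin=3550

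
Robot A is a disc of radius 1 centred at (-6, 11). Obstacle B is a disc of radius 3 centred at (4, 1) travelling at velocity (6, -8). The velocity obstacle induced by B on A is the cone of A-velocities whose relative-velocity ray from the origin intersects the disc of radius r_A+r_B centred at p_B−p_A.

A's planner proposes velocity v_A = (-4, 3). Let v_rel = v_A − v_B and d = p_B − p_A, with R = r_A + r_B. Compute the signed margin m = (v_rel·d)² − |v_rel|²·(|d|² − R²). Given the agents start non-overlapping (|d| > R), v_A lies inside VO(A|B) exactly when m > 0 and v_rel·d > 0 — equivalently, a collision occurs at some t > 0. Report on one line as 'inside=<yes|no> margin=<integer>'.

d = (10, -10),  |d|² = 200;  R = 1+3 = 4,  c = 200−4² = 184
v_rel = (-10, 11),  |v_rel|² = 221;  v_rel·d = (-10)·(10) + (11)·(-10) = -210
221·t² + 420·t + 184 = 0  ⇒  m = (-210)² − 221·184 = 3436
m = 3436 > 0,  v_rel·d = -210 < 0  ⇒  outside

inside=no margin=3436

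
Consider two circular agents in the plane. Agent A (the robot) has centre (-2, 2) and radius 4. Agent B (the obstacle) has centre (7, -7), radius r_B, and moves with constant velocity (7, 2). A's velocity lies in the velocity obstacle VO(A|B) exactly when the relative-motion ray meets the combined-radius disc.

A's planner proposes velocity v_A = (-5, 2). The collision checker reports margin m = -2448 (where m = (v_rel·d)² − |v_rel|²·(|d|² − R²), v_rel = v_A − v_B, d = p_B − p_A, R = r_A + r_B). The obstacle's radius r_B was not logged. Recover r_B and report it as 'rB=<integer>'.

m = -2448
d = (9, -9);  v_rel = (-12, 0),  |v_rel|² = 144
v_rel×d = (-12)·(-9) − (0)·(9) = 108
since m = R²·144 − 108²:  R² = (11664 + -2448) / 144 = 64
R = √64 = 8  ⇒  r_B = 8 − 4 = 4

rB=4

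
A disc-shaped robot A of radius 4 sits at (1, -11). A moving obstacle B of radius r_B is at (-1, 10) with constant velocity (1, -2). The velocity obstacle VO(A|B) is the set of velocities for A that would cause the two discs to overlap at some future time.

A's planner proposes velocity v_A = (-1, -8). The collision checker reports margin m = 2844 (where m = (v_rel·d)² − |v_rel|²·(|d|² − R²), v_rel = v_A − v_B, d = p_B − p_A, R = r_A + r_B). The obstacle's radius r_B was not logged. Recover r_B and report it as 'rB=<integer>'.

m = 2844
d = (-2, 21);  v_rel = (-2, -6),  |v_rel|² = 40
v_rel×d = (-2)·(21) − (-6)·(-2) = -54
since m = R²·40 − (-54)²:  R² = (2916 + 2844) / 40 = 144
R = √144 = 12  ⇒  r_B = 12 − 4 = 8

rB=8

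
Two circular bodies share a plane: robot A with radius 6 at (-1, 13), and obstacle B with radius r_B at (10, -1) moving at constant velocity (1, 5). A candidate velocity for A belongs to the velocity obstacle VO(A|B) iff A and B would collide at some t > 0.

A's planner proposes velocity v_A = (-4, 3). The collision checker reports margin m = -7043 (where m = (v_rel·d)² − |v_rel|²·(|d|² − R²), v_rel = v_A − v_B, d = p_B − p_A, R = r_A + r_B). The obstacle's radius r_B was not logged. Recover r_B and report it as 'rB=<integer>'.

m = -7043
d = (11, -14);  v_rel = (-5, -2),  |v_rel|² = 29
v_rel×d = (-5)·(-14) − (-2)·(11) = 92
since m = R²·29 − 92²:  R² = (8464 + -7043) / 29 = 49
R = √49 = 7  ⇒  r_B = 7 − 6 = 1

rB=1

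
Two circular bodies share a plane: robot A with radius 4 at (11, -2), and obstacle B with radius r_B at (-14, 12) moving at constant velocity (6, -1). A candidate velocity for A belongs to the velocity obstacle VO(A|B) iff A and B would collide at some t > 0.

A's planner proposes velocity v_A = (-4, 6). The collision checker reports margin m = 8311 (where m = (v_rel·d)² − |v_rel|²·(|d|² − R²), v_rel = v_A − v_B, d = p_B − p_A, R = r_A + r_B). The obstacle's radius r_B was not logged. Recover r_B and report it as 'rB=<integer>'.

m = 8311
d = (-25, 14);  v_rel = (-10, 7),  |v_rel|² = 149
v_rel×d = (-10)·(14) − (7)·(-25) = 35
since m = R²·149 − 35²:  R² = (1225 + 8311) / 149 = 64
R = √64 = 8  ⇒  r_B = 8 − 4 = 4

rB=4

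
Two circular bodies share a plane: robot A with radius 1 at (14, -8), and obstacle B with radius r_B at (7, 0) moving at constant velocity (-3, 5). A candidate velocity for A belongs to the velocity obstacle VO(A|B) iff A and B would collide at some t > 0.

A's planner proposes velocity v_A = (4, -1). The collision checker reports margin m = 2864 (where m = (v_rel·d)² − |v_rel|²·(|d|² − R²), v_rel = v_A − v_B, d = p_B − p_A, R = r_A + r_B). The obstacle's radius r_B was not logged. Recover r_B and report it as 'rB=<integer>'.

m = 2864
d = (-7, 8);  v_rel = (7, -6),  |v_rel|² = 85
v_rel×d = (7)·(8) − (-6)·(-7) = 14
since m = R²·85 − 14²:  R² = (196 + 2864) / 85 = 36
R = √36 = 6  ⇒  r_B = 6 − 1 = 5

rB=5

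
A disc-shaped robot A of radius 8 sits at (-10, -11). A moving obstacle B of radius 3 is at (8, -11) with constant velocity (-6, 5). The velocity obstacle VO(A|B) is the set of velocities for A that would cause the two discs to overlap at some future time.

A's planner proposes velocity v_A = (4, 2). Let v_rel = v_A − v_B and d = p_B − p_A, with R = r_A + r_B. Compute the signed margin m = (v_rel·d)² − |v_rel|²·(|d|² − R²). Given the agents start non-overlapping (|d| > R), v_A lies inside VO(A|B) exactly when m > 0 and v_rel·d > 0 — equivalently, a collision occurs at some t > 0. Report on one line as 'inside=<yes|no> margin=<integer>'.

d = (18, 0),  |d|² = 324;  R = 8+3 = 11,  c = 324−11² = 203
v_rel = (10, -3),  |v_rel|² = 109;  v_rel·d = (10)·(18) + (-3)·(0) = 180
109·t² − 360·t + 203 = 0  ⇒  m = 180² − 109·203 = 10273
m = 10273 > 0,  v_rel·d = 180 > 0  ⇒  inside

inside=yes margin=10273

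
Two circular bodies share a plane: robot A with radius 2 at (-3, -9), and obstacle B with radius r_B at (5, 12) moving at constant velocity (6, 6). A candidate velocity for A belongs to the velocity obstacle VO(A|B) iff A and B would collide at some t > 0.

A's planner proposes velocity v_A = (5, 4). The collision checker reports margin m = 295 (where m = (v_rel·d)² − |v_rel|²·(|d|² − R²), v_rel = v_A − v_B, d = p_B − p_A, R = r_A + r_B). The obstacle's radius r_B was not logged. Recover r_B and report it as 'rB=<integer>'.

m = 295
d = (8, 21);  v_rel = (-1, -2),  |v_rel|² = 5
v_rel×d = (-1)·(21) − (-2)·(8) = -5
since m = R²·5 − (-5)²:  R² = (25 + 295) / 5 = 64
R = √64 = 8  ⇒  r_B = 8 − 2 = 6

rB=6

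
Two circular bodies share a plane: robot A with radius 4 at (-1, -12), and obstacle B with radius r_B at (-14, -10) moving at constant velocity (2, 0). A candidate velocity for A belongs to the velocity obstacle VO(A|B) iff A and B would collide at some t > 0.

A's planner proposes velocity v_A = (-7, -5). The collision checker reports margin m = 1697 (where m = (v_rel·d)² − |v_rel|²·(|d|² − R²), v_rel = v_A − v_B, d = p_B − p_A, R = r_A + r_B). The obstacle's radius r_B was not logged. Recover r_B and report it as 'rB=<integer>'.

m = 1697
d = (-13, 2);  v_rel = (-9, -5),  |v_rel|² = 106
v_rel×d = (-9)·(2) − (-5)·(-13) = -83
since m = R²·106 − (-83)²:  R² = (6889 + 1697) / 106 = 81
R = √81 = 9  ⇒  r_B = 9 − 4 = 5

rB=5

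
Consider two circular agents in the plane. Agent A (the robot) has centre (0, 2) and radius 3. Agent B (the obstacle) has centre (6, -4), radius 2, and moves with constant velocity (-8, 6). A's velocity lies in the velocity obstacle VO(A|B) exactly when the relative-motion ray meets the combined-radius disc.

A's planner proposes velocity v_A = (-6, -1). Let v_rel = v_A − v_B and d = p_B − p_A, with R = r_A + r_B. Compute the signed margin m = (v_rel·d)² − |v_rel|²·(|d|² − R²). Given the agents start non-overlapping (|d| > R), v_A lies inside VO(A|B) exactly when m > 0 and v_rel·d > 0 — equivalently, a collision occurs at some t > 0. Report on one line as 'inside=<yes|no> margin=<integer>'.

d = (6, -6),  |d|² = 72;  R = 3+2 = 5,  c = 72−5² = 47
v_rel = (2, -7),  |v_rel|² = 53;  v_rel·d = (2)·(6) + (-7)·(-6) = 54
53·t² − 108·t + 47 = 0  ⇒  m = 54² − 53·47 = 425
m = 425 > 0,  v_rel·d = 54 > 0  ⇒  inside

inside=yes margin=425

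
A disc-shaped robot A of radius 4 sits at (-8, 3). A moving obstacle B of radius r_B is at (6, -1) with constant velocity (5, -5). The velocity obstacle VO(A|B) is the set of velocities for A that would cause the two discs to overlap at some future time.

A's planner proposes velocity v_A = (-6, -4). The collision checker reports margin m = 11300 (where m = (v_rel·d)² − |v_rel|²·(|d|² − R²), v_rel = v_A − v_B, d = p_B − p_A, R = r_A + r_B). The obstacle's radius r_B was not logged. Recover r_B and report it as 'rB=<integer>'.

m = 11300
d = (14, -4);  v_rel = (-11, 1),  |v_rel|² = 122
v_rel×d = (-11)·(-4) − (1)·(14) = 30
since m = R²·122 − 30²:  R² = (900 + 11300) / 122 = 100
R = √100 = 10  ⇒  r_B = 10 − 4 = 6

rB=6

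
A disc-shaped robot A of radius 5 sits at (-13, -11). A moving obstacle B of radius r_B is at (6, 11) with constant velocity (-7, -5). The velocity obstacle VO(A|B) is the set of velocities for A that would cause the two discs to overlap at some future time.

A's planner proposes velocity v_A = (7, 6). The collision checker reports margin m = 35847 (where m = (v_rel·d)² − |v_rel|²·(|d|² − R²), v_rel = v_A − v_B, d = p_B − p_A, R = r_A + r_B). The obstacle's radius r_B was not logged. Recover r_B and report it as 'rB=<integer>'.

m = 35847
d = (19, 22);  v_rel = (14, 11),  |v_rel|² = 317
v_rel×d = (14)·(22) − (11)·(19) = 99
since m = R²·317 − 99²:  R² = (9801 + 35847) / 317 = 144
R = √144 = 12  ⇒  r_B = 12 − 5 = 7

rB=7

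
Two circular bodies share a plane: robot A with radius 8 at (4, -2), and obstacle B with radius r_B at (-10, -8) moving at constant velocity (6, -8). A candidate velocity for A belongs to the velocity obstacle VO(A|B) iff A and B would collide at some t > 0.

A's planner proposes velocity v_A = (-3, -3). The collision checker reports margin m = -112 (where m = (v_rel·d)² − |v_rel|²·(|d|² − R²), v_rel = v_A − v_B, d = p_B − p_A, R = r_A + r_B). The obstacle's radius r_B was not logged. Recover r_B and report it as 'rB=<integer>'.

m = -112
d = (-14, -6);  v_rel = (-9, 5),  |v_rel|² = 106
v_rel×d = (-9)·(-6) − (5)·(-14) = 124
since m = R²·106 − 124²:  R² = (15376 + -112) / 106 = 144
R = √144 = 12  ⇒  r_B = 12 − 8 = 4

rB=4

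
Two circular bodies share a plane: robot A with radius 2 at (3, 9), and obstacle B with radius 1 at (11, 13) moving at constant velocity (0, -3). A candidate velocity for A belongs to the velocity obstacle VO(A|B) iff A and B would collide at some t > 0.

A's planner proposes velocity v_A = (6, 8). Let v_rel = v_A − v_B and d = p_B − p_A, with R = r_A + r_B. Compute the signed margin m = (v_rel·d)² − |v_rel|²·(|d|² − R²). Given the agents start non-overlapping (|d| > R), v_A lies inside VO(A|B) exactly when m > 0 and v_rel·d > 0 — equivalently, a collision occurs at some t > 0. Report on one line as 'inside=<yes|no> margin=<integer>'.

d = (8, 4),  |d|² = 80;  R = 2+1 = 3,  c = 80−3² = 71
v_rel = (6, 11),  |v_rel|² = 157;  v_rel·d = (6)·(8) + (11)·(4) = 92
157·t² − 184·t + 71 = 0  ⇒  m = 92² − 157·71 = -2683
m = -2683 < 0,  v_rel·d = 92 > 0  ⇒  outside

inside=no margin=-2683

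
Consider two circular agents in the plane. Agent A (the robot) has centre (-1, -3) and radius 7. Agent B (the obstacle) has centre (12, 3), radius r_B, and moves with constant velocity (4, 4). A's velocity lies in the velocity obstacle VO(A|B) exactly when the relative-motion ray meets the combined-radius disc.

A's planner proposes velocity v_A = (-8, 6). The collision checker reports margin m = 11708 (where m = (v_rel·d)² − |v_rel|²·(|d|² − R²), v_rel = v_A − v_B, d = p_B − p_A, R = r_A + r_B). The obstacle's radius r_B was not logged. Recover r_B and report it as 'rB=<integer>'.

m = 11708
d = (13, 6);  v_rel = (-12, 2),  |v_rel|² = 148
v_rel×d = (-12)·(6) − (2)·(13) = -98
since m = R²·148 − (-98)²:  R² = (9604 + 11708) / 148 = 144
R = √144 = 12  ⇒  r_B = 12 − 7 = 5

rB=5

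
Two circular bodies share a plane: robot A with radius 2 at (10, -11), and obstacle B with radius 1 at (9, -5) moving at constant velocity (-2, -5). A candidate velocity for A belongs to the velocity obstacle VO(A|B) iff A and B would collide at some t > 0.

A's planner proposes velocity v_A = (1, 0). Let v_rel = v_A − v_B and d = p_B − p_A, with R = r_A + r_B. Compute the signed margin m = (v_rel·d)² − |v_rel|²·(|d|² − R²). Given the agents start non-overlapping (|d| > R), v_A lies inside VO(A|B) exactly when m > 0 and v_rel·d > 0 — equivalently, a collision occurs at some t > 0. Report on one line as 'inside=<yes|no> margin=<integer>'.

d = (-1, 6),  |d|² = 37;  R = 2+1 = 3,  c = 37−3² = 28
v_rel = (3, 5),  |v_rel|² = 34;  v_rel·d = (3)·(-1) + (5)·(6) = 27
34·t² − 54·t + 28 = 0  ⇒  m = 27² − 34·28 = -223
m = -223 < 0,  v_rel·d = 27 > 0  ⇒  outside

inside=no margin=-223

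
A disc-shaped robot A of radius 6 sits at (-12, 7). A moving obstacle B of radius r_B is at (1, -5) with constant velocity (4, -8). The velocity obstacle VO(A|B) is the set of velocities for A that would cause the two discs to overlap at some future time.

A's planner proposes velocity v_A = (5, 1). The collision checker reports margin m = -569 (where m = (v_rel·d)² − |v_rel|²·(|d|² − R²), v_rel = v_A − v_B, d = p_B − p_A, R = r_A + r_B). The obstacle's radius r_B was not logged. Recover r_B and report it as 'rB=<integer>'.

m = -569
d = (13, -12);  v_rel = (1, 9),  |v_rel|² = 82
v_rel×d = (1)·(-12) − (9)·(13) = -129
since m = R²·82 − (-129)²:  R² = (16641 + -569) / 82 = 196
R = √196 = 14  ⇒  r_B = 14 − 6 = 8

rB=8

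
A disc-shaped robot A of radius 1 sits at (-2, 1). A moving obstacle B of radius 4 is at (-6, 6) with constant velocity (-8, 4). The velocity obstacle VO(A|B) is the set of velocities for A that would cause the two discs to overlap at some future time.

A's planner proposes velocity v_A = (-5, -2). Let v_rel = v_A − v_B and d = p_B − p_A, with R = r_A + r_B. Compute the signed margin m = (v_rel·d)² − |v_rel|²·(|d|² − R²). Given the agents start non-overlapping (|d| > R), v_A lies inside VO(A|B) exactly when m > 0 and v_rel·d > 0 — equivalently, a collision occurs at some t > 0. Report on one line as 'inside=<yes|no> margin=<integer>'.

d = (-4, 5),  |d|² = 41;  R = 1+4 = 5,  c = 41−5² = 16
v_rel = (3, -6),  |v_rel|² = 45;  v_rel·d = (3)·(-4) + (-6)·(5) = -42
45·t² + 84·t + 16 = 0  ⇒  m = (-42)² − 45·16 = 1044
m = 1044 > 0,  v_rel·d = -42 < 0  ⇒  outside

inside=no margin=1044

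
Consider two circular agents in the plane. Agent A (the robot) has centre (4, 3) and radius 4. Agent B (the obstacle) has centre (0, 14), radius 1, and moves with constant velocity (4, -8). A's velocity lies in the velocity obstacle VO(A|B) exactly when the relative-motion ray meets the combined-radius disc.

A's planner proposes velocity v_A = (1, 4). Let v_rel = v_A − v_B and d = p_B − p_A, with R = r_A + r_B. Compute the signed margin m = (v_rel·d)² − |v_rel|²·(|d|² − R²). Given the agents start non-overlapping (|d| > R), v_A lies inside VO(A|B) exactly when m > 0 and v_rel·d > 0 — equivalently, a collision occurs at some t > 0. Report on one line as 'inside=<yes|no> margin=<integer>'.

d = (-4, 11),  |d|² = 137;  R = 4+1 = 5,  c = 137−5² = 112
v_rel = (-3, 12),  |v_rel|² = 153;  v_rel·d = (-3)·(-4) + (12)·(11) = 144
153·t² − 288·t + 112 = 0  ⇒  m = 144² − 153·112 = 3600
m = 3600 > 0,  v_rel·d = 144 > 0  ⇒  inside

inside=yes margin=3600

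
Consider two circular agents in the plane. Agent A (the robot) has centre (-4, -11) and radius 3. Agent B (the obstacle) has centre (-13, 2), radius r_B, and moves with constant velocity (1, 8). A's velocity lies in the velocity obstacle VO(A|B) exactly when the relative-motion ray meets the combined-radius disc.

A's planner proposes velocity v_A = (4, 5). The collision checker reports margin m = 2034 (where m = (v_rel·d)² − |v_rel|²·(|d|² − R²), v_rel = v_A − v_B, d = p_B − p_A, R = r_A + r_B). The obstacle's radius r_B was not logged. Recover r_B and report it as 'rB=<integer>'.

m = 2034
d = (-9, 13);  v_rel = (3, -3),  |v_rel|² = 18
v_rel×d = (3)·(13) − (-3)·(-9) = 12
since m = R²·18 − 12²:  R² = (144 + 2034) / 18 = 121
R = √121 = 11  ⇒  r_B = 11 − 3 = 8

rB=8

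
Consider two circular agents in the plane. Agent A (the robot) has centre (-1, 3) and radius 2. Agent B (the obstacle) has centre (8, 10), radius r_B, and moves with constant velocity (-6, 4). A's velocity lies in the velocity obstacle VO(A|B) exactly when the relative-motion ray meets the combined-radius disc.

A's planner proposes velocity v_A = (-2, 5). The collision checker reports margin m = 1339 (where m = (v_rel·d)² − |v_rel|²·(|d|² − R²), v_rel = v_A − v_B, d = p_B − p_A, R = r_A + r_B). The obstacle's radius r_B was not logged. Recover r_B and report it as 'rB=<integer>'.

m = 1339
d = (9, 7);  v_rel = (4, 1),  |v_rel|² = 17
v_rel×d = (4)·(7) − (1)·(9) = 19
since m = R²·17 − 19²:  R² = (361 + 1339) / 17 = 100
R = √100 = 10  ⇒  r_B = 10 − 2 = 8

rB=8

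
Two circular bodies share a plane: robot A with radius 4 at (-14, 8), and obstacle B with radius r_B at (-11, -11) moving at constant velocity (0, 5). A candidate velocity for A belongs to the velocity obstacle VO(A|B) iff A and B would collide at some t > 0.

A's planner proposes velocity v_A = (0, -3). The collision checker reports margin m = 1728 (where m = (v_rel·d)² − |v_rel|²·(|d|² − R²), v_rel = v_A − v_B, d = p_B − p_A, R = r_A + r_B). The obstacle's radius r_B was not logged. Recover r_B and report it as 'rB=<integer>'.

m = 1728
d = (3, -19);  v_rel = (0, -8),  |v_rel|² = 64
v_rel×d = (0)·(-19) − (-8)·(3) = 24
since m = R²·64 − 24²:  R² = (576 + 1728) / 64 = 36
R = √36 = 6  ⇒  r_B = 6 − 4 = 2

rB=2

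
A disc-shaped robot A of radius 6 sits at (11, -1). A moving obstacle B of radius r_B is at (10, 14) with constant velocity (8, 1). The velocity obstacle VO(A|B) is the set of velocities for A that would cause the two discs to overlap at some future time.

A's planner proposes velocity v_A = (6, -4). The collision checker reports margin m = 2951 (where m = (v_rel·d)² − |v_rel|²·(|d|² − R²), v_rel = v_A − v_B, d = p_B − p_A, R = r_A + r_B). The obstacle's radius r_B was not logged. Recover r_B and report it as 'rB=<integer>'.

m = 2951
d = (-1, 15);  v_rel = (-2, -5),  |v_rel|² = 29
v_rel×d = (-2)·(15) − (-5)·(-1) = -35
since m = R²·29 − (-35)²:  R² = (1225 + 2951) / 29 = 144
R = √144 = 12  ⇒  r_B = 12 − 6 = 6

rB=6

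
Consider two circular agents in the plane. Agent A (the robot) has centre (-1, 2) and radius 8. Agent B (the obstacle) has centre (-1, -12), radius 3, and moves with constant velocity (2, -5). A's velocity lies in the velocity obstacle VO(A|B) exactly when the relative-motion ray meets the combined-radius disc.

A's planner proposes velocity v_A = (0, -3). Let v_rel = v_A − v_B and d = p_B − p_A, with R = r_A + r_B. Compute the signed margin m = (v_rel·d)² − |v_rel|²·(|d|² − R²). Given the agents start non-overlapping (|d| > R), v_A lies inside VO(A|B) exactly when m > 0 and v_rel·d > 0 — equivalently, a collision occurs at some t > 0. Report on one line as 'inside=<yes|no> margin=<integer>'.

d = (0, -14),  |d|² = 196;  R = 8+3 = 11,  c = 196−11² = 75
v_rel = (-2, 2),  |v_rel|² = 8;  v_rel·d = (-2)·(0) + (2)·(-14) = -28
8·t² + 56·t + 75 = 0  ⇒  m = (-28)² − 8·75 = 184
m = 184 > 0,  v_rel·d = -28 < 0  ⇒  outside

inside=no margin=184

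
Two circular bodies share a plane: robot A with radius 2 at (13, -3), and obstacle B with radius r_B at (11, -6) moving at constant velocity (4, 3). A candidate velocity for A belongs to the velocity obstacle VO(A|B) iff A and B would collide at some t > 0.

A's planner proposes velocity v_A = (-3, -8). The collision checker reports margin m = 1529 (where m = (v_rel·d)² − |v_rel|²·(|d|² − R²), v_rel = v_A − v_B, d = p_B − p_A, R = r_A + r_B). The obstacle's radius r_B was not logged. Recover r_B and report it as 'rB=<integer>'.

m = 1529
d = (-2, -3);  v_rel = (-7, -11),  |v_rel|² = 170
v_rel×d = (-7)·(-3) − (-11)·(-2) = -1
since m = R²·170 − (-1)²:  R² = (1 + 1529) / 170 = 9
R = √9 = 3  ⇒  r_B = 3 − 2 = 1

rB=1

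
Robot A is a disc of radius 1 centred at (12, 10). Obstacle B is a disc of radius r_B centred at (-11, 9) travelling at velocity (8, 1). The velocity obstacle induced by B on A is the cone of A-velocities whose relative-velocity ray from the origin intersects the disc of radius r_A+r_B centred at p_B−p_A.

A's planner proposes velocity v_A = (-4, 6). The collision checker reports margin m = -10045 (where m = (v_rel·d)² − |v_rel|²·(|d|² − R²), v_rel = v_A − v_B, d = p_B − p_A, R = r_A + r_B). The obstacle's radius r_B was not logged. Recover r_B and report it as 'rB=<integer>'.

m = -10045
d = (-23, -1);  v_rel = (-12, 5),  |v_rel|² = 169
v_rel×d = (-12)·(-1) − (5)·(-23) = 127
since m = R²·169 − 127²:  R² = (16129 + -10045) / 169 = 36
R = √36 = 6  ⇒  r_B = 6 − 1 = 5

rB=5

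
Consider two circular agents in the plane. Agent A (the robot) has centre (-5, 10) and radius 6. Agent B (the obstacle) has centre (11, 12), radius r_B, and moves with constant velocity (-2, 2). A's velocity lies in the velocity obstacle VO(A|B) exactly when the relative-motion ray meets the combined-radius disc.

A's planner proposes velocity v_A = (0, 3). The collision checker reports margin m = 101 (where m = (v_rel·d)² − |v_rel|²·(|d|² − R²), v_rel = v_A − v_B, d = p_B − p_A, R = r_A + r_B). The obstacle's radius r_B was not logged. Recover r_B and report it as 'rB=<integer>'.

m = 101
d = (16, 2);  v_rel = (2, 1),  |v_rel|² = 5
v_rel×d = (2)·(2) − (1)·(16) = -12
since m = R²·5 − (-12)²:  R² = (144 + 101) / 5 = 49
R = √49 = 7  ⇒  r_B = 7 − 6 = 1

rB=1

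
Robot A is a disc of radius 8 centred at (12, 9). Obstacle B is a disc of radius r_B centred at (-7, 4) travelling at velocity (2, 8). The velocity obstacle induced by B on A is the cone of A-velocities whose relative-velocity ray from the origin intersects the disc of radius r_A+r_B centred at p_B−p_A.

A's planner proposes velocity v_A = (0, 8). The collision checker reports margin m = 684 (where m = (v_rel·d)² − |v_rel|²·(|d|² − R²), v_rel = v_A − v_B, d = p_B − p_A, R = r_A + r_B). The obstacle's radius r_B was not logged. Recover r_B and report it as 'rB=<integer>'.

m = 684
d = (-19, -5);  v_rel = (-2, 0),  |v_rel|² = 4
v_rel×d = (-2)·(-5) − (0)·(-19) = 10
since m = R²·4 − 10²:  R² = (100 + 684) / 4 = 196
R = √196 = 14  ⇒  r_B = 14 − 8 = 6

rB=6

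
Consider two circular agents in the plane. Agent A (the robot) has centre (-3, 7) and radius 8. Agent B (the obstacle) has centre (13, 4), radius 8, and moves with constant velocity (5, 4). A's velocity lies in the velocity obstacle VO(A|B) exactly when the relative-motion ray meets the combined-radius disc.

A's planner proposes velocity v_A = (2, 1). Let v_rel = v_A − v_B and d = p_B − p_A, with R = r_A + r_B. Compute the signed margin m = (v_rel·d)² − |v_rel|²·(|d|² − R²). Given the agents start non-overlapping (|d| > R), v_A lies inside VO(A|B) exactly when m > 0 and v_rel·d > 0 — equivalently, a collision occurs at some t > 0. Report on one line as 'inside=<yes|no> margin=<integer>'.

d = (16, -3),  |d|² = 265;  R = 8+8 = 16,  c = 265−16² = 9
v_rel = (-3, -3),  |v_rel|² = 18;  v_rel·d = (-3)·(16) + (-3)·(-3) = -39
18·t² + 78·t + 9 = 0  ⇒  m = (-39)² − 18·9 = 1359
m = 1359 > 0,  v_rel·d = -39 < 0  ⇒  outside

inside=no margin=1359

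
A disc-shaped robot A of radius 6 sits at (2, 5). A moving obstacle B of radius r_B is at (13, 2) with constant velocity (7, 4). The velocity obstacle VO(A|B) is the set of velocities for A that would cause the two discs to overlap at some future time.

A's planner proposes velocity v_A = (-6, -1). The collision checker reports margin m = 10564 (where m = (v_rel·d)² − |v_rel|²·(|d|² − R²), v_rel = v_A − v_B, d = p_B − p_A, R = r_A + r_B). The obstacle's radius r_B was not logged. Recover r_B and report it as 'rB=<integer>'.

m = 10564
d = (11, -3);  v_rel = (-13, -5),  |v_rel|² = 194
v_rel×d = (-13)·(-3) − (-5)·(11) = 94
since m = R²·194 − 94²:  R² = (8836 + 10564) / 194 = 100
R = √100 = 10  ⇒  r_B = 10 − 6 = 4

rB=4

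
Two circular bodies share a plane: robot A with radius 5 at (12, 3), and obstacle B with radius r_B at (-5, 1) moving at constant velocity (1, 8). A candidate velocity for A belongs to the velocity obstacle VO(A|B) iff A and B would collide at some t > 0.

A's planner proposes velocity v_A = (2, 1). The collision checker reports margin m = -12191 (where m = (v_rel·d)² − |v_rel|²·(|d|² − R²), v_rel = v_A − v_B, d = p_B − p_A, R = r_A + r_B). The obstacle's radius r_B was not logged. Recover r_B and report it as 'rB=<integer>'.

m = -12191
d = (-17, -2);  v_rel = (1, -7),  |v_rel|² = 50
v_rel×d = (1)·(-2) − (-7)·(-17) = -121
since m = R²·50 − (-121)²:  R² = (14641 + -12191) / 50 = 49
R = √49 = 7  ⇒  r_B = 7 − 5 = 2

rB=2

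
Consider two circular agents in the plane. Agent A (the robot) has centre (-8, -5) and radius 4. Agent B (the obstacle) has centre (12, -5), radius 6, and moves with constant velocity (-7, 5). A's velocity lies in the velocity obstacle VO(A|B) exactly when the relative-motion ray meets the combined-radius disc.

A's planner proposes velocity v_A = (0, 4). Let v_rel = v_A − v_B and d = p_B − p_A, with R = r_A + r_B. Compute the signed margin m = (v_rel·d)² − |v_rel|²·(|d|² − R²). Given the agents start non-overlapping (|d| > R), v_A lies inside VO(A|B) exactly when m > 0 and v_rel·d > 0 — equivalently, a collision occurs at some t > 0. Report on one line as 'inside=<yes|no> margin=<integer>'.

d = (20, 0),  |d|² = 400;  R = 4+6 = 10,  c = 400−10² = 300
v_rel = (7, -1),  |v_rel|² = 50;  v_rel·d = (7)·(20) + (-1)·(0) = 140
50·t² − 280·t + 300 = 0  ⇒  m = 140² − 50·300 = 4600
m = 4600 > 0,  v_rel·d = 140 > 0  ⇒  inside

inside=yes margin=4600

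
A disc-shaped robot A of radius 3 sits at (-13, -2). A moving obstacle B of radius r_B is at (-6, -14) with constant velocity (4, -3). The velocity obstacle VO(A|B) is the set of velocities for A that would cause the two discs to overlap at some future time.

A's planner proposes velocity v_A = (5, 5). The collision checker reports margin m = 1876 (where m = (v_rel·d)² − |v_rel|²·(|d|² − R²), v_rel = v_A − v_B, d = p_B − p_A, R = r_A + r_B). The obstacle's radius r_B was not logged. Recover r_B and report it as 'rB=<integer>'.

m = 1876
d = (7, -12);  v_rel = (1, 8),  |v_rel|² = 65
v_rel×d = (1)·(-12) − (8)·(7) = -68
since m = R²·65 − (-68)²:  R² = (4624 + 1876) / 65 = 100
R = √100 = 10  ⇒  r_B = 10 − 3 = 7

rB=7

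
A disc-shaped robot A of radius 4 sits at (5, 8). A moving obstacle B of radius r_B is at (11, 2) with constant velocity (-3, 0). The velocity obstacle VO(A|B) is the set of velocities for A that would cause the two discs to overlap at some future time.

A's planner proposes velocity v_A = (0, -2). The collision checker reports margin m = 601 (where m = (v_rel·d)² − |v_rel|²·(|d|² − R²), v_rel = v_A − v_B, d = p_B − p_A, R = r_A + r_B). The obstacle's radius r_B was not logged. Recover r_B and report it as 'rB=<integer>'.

m = 601
d = (6, -6);  v_rel = (3, -2),  |v_rel|² = 13
v_rel×d = (3)·(-6) − (-2)·(6) = -6
since m = R²·13 − (-6)²:  R² = (36 + 601) / 13 = 49
R = √49 = 7  ⇒  r_B = 7 − 4 = 3

rB=3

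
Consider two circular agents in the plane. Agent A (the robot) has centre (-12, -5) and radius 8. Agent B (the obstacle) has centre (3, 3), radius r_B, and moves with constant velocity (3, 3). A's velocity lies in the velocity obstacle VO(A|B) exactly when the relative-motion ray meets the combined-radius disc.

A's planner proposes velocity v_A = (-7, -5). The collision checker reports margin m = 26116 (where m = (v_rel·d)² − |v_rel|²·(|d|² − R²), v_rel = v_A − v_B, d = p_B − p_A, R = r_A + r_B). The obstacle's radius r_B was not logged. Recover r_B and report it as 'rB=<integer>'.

m = 26116
d = (15, 8);  v_rel = (-10, -8),  |v_rel|² = 164
v_rel×d = (-10)·(8) − (-8)·(15) = 40
since m = R²·164 − 40²:  R² = (1600 + 26116) / 164 = 169
R = √169 = 13  ⇒  r_B = 13 − 8 = 5

rB=5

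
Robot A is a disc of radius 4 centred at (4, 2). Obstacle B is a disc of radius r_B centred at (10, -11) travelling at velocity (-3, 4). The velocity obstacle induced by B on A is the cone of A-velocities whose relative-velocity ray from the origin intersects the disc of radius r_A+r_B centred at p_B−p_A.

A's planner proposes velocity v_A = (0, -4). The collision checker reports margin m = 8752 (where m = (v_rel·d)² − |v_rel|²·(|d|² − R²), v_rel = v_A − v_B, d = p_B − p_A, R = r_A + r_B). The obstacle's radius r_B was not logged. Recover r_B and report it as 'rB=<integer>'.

m = 8752
d = (6, -13);  v_rel = (3, -8),  |v_rel|² = 73
v_rel×d = (3)·(-13) − (-8)·(6) = 9
since m = R²·73 − 9²:  R² = (81 + 8752) / 73 = 121
R = √121 = 11  ⇒  r_B = 11 − 4 = 7

rB=7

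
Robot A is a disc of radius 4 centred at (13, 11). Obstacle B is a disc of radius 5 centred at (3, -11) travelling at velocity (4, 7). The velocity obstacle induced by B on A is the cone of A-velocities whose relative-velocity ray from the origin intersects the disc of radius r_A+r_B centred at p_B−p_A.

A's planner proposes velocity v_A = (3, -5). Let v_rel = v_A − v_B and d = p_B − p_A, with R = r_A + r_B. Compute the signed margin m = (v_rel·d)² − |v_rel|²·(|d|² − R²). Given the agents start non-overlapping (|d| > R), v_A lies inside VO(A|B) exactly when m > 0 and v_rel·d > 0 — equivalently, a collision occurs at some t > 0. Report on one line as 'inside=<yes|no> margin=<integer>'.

d = (-10, -22),  |d|² = 584;  R = 4+5 = 9,  c = 584−9² = 503
v_rel = (-1, -12),  |v_rel|² = 145;  v_rel·d = (-1)·(-10) + (-12)·(-22) = 274
145·t² − 548·t + 503 = 0  ⇒  m = 274² − 145·503 = 2141
m = 2141 > 0,  v_rel·d = 274 > 0  ⇒  inside

inside=yes margin=2141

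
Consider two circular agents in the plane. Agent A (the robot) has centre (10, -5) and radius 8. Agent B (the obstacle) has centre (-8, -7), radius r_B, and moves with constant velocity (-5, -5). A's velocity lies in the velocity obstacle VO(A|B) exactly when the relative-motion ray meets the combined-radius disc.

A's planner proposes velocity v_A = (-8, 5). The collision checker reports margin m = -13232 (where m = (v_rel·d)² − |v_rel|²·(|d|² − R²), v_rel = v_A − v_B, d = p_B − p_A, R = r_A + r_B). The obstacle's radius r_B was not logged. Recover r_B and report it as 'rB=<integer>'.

m = -13232
d = (-18, -2);  v_rel = (-3, 10),  |v_rel|² = 109
v_rel×d = (-3)·(-2) − (10)·(-18) = 186
since m = R²·109 − 186²:  R² = (34596 + -13232) / 109 = 196
R = √196 = 14  ⇒  r_B = 14 − 8 = 6

rB=6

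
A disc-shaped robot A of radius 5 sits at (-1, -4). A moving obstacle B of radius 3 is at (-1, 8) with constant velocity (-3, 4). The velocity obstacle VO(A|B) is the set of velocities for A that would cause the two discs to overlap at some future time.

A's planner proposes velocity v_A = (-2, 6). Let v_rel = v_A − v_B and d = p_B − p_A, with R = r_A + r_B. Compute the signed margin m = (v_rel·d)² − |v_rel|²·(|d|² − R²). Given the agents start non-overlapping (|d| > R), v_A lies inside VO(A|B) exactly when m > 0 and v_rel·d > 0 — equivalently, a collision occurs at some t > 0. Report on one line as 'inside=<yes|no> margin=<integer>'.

d = (0, 12),  |d|² = 144;  R = 5+3 = 8,  c = 144−8² = 80
v_rel = (1, 2),  |v_rel|² = 5;  v_rel·d = (1)·(0) + (2)·(12) = 24
5·t² − 48·t + 80 = 0  ⇒  m = 24² − 5·80 = 176
m = 176 > 0,  v_rel·d = 24 > 0  ⇒  inside

inside=yes margin=176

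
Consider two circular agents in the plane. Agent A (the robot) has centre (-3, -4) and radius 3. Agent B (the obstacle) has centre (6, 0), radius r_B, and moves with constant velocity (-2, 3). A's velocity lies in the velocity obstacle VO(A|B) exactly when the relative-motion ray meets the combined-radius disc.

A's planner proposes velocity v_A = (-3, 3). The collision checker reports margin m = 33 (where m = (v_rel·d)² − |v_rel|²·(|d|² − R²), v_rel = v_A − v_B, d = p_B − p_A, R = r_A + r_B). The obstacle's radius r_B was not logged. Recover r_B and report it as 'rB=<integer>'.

m = 33
d = (9, 4);  v_rel = (-1, 0),  |v_rel|² = 1
v_rel×d = (-1)·(4) − (0)·(9) = -4
since m = R²·1 − (-4)²:  R² = (16 + 33) / 1 = 49
R = √49 = 7  ⇒  r_B = 7 − 3 = 4

rB=4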